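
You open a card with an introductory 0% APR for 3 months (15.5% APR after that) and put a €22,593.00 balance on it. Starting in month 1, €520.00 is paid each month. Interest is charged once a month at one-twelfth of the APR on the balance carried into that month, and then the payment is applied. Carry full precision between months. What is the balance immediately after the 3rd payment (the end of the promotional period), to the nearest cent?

€21,033.00

Promo months 1–3 at r₀ = 0%/12 = 0; months 4+ at r₁ = 15.5%/12 = 0.0129167.
After month 3 (no interest yet): B = €22,593.00 − 3·€520.00 = €21,033.00.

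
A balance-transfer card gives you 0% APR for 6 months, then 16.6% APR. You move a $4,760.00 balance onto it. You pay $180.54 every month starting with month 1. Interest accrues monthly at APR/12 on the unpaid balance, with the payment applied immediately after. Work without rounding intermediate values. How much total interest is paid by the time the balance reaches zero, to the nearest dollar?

Promo months 1–6 at r₀ = 0%/12 = 0; months 7+ at r₁ = 16.6%/12 = 0.0138333.
After month 6 (no interest yet): B = $4,760.00 − 6·$180.54 = $3,676.76.
Then at r₁ with $180.54/mo: n₂ = −ln(1 − r₁·B/P)/ln(1+r₁) ≈ 24.09 → 25 more payments.
Total paid = 30·$180.54 + $15.50 = $5,431.70; interest = $5,431.70 − $4,760.00 = $671.70.

$672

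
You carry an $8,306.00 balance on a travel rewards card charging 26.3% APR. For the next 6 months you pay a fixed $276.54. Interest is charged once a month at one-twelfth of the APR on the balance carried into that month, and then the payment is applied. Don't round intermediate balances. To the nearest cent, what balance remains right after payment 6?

Monthly rate r = 26.3%/12 = 2.19167% = 0.0219167.
Each month: B ← B·(1+r) − $276.54.
Month 1: interest $182.04; balance after payment $8,211.50.
Month 2: interest $179.97; balance after payment $8,114.93.
Month 3: interest $177.85; balance after payment $8,016.24.
Month 4: interest $175.69; balance after payment $7,915.39.
Month 5: interest $173.48; balance after payment $7,812.33.
Month 6: interest $171.22; balance after payment $7,707.01.

$7,707.01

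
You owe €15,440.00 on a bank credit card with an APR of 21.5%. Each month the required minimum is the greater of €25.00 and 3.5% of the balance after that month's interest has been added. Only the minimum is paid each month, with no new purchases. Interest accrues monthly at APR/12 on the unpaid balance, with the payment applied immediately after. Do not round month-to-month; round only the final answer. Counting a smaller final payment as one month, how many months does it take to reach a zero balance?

Monthly rate r = 21.5%/12 = 1.79167% = 0.0179167.
While 3.5% of the post-interest balance exceeds €25.00, each month B ← (B·(1+r))·(1 − 0.035), i.e. B shrinks by the factor (1+r)·0.965 = 0.98229.
This holds for months 1–173. Entering month 174 the balance is €701.60; 3.5% of the post-interest balance is now below €25.00, so the flat €25.00 minimum applies from here.
From month 174 a fixed €25.00 at rate r clears €701.60 in 40 more payments. Total: 173 + 40 = 213 months.

213 months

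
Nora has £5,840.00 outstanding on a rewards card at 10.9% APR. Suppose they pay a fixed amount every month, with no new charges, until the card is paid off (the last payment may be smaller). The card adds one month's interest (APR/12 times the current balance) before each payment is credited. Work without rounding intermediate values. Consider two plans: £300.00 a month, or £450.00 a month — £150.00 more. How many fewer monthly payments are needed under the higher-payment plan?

Monthly rate r = 10.9%/12 = 0.908333% = 0.00908333.
At £300.00/mo: n = ⌈−ln(1 − rB₀/P)/ln(1+r)⌉ = 22 payments (last £156.08); total interest = total paid − £5,840.00 = £616.08.
At £450.00/mo: 14 payments (last £392.31); total interest £402.31.
Payments saved = 22 − 14 = 8.

8 fewer payments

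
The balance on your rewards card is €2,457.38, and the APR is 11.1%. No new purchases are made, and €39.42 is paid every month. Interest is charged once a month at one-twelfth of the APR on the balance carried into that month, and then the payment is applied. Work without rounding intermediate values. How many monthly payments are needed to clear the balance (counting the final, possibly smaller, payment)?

Monthly rate r = 11.1%/12 = 0.925% = 0.00925.
Recurrence: B ← B·(1+r) − €39.42.
Month 1: interest €22.73; balance after payment €2,440.69.
Month 2: interest €22.58; balance after payment €2,423.85.
Closed form: n = −ln(1 − rB₀/P)/ln(1+r) = −ln(0.42337)/ln(1.00925) ≈ 93.349, so the balance reaches zero during payment 94.

94 payments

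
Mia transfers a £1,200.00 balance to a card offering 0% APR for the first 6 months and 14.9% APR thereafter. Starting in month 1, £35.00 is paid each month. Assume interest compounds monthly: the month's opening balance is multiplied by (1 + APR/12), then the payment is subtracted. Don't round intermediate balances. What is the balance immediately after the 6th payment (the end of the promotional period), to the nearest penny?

Promo months 1–6 at r₀ = 0%/12 = 0; months 7+ at r₁ = 14.9%/12 = 0.0124167.
After month 6 (no interest yet): B = £1,200.00 − 6·£35.00 = £990.00.

£990.00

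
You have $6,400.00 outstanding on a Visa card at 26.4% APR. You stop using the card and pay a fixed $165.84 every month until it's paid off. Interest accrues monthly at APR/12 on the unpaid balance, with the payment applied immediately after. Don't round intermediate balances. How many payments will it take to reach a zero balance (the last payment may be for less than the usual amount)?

87 payments

Monthly rate r = 26.4%/12 = 2.2% = 0.022.
Recurrence: B ← B·(1+r) − $165.84.
Month 1: interest $140.80; balance after payment $6,374.96.
Month 2: interest $140.25; balance after payment $6,349.37.
Closed form: n = −ln(1 − rB₀/P)/ln(1+r) = −ln(0.15099)/ln(1.022) ≈ 86.876, so the balance reaches zero during payment 87.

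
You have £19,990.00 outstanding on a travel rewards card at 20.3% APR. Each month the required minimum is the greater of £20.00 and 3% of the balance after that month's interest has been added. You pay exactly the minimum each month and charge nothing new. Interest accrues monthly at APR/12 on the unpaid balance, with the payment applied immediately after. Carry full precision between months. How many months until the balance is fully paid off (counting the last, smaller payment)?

298 months

Monthly rate r = 20.3%/12 = 1.69167% = 0.0169167.
While 3% of the post-interest balance exceeds £20.00, each month B ← (B·(1+r))·(1 − 0.03), i.e. B shrinks by the factor (1+r)·0.97 = 0.98641.
This holds for months 1–250. Entering month 251 the balance is £653.26; 3% of the post-interest balance is now below £20.00, so the flat £20.00 minimum applies from here.
From month 251 a fixed £20.00 at rate r clears £653.26 in 48 more payments. Total: 250 + 48 = 298 months.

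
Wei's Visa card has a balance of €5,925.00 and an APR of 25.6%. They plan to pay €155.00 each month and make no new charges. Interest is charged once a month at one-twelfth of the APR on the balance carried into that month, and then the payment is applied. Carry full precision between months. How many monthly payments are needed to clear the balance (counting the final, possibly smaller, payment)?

81 payments

Monthly rate r = 25.6%/12 = 2.13333% = 0.0213333.
Recurrence: B ← B·(1+r) − €155.00.
Month 1: interest €126.40; balance after payment €5,896.40.
Month 2: interest €125.79; balance after payment €5,867.19.
Closed form: n = −ln(1 − rB₀/P)/ln(1+r) = −ln(0.18452)/ln(1.02133) ≈ 80.062, so the balance reaches zero during payment 81.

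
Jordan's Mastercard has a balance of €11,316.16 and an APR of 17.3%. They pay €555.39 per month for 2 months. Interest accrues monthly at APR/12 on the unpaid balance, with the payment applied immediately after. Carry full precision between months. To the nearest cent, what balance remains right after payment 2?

Monthly rate r = 17.3%/12 = 1.44167% = 0.0144167.
Each month: B ← B·(1+r) − €555.39.
Month 1: interest €163.14; balance after payment €10,923.91.
Month 2: interest €157.49; balance after payment €10,526.01.

€10,526.01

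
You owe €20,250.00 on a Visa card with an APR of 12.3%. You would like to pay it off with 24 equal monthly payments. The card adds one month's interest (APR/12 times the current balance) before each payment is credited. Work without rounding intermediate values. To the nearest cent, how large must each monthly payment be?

€956.08

Monthly rate r = 12.3%/12 = 1.025% = 0.01025.
Level-payment amortization: P = B₀·r / (1 − (1+r)^(−n)) = 20250.00·0.01025 / (1 − 1.01025^(−24)).
Denominator 1 − (1+r)^(−24) = 0.217098038.
P = 207.562 / 0.217098038 ≈ 956.08.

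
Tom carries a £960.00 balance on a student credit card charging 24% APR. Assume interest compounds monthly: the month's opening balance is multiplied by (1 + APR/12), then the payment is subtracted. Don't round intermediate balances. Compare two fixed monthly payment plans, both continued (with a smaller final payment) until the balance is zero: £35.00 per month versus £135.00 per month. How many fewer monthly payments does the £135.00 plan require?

33 fewer payments

Monthly rate r = 24%/12 = 2% = 0.02.
At £35.00/mo: n = ⌈−ln(1 − rB₀/P)/ln(1+r)⌉ = 41 payments (last £5.76); total interest = total paid − £960.00 = £445.76.
At £135.00/mo: 8 payments (last £101.09); total interest £86.09.
Payments saved = 41 − 8 = 33.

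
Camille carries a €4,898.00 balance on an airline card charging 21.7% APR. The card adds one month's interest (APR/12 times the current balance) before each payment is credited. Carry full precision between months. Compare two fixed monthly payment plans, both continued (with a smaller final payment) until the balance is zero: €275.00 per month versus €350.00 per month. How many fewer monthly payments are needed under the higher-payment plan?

5 fewer payments

Monthly rate r = 21.7%/12 = 1.80833% = 0.0180833.
At €275.00/mo: n = ⌈−ln(1 − rB₀/P)/ln(1+r)⌉ = 22 payments (last €190.33); total interest = total paid − €4,898.00 = €1,067.33.
At €350.00/mo: 17 payments (last €98.80); total interest €800.80.
Payments saved = 22 − 17 = 5.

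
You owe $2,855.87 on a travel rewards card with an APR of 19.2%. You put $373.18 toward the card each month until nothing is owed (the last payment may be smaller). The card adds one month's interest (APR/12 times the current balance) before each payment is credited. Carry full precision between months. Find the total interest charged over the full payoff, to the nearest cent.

Monthly rate r = 19.2%/12 = 1.6% = 0.016.
Payoff takes n = ⌈−ln(1 − rB₀/P)/ln(1+r)⌉ = ⌈8.229⌉ = 9 payments; the last is $85.83.
Total paid = 8·$373.18 + $85.83 = $3,071.27.
Total interest = total paid − principal = $3,071.27 − $2,855.87 = $215.40.

$215.40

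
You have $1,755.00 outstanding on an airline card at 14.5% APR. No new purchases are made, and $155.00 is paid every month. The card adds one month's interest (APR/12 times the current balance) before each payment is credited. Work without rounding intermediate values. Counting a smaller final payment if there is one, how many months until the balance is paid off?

Monthly rate r = 14.5%/12 = 1.20833% = 0.0120833.
Recurrence: B ← B·(1+r) − $155.00.
Month 1: interest $21.21; balance after payment $1,621.21.
Month 2: interest $19.59; balance after payment $1,485.80.
Closed form: n = −ln(1 − rB₀/P)/ln(1+r) = −ln(0.86319)/ln(1.01208) ≈ 12.249, so the balance reaches zero during payment 13.

13 months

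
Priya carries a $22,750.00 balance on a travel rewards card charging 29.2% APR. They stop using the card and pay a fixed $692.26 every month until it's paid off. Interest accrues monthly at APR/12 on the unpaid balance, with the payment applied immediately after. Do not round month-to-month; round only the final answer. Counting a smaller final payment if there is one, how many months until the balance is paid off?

67 payments

Monthly rate r = 29.2%/12 = 2.43333% = 0.0243333.
Recurrence: B ← B·(1+r) − $692.26.
Month 1: interest $553.58; balance after payment $22,611.32.
Month 2: interest $550.21; balance after payment $22,469.27.
Closed form: n = −ln(1 − rB₀/P)/ln(1+r) = −ln(0.20032)/ln(1.02433) ≈ 66.875, so the balance reaches zero during payment 67.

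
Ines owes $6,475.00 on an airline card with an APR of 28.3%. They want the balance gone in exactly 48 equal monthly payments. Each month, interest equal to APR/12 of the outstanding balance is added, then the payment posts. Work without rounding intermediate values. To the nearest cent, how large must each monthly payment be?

Monthly rate r = 28.3%/12 = 2.35833% = 0.0235833.
Level-payment amortization: P = B₀·r / (1 − (1+r)^(−n)) = 6475.00·0.0235833 / (1 − 1.02358^(−48)).
Denominator 1 − (1+r)^(−48) = 0.673347398.
P = 152.702 / 0.673347398 ≈ 226.78.

$226.78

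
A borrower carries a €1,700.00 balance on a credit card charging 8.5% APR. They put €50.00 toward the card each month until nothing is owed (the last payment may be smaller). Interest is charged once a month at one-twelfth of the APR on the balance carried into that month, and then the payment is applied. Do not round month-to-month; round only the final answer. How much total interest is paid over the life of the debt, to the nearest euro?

€252

Monthly rate r = 8.5%/12 = 0.708333% = 0.00708333.
Payoff takes n = ⌈−ln(1 − rB₀/P)/ln(1+r)⌉ = ⌈39.037⌉ = 40 payments; the last is €1.83.
Total paid = 39·€50.00 + €1.83 = €1,951.83.
Total interest = total paid − principal = €1,951.83 − €1,700.00 = €251.83.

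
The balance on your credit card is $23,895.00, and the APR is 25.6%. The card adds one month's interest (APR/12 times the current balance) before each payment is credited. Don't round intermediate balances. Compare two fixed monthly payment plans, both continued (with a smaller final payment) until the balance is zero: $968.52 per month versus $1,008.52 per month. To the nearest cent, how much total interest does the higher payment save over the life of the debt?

Monthly rate r = 25.6%/12 = 2.13333% = 0.0213333.
At $968.52/mo: n = ⌈−ln(1 − rB₀/P)/ln(1+r)⌉ = 36 payments (last $389.16); total interest = total paid − $23,895.00 = $10,392.36.
At $1,008.52/mo: 34 payments (last $361.65); total interest $9,747.81.
Interest saved = $10,392.36 − $9,747.81 = $644.55.

$644.55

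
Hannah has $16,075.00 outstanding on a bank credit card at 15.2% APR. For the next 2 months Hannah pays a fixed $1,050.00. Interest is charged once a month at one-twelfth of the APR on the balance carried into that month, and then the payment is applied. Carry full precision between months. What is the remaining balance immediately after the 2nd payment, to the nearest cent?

$14,371.51

Monthly rate r = 15.2%/12 = 1.26667% = 0.0126667.
Each month: B ← B·(1+r) − $1,050.00.
Month 1: interest $203.62; balance after payment $15,228.62.
Month 2: interest $192.90; balance after payment $14,371.51.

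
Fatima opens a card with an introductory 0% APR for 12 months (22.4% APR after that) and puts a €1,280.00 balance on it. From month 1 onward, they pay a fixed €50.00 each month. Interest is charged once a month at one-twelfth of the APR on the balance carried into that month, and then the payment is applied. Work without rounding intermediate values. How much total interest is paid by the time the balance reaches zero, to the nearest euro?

€112

Promo months 1–12 at r₀ = 0%/12 = 0; months 13+ at r₁ = 22.4%/12 = 0.0186667.
After month 12 (no interest yet): B = €1,280.00 − 12·€50.00 = €680.00.
Then at r₁ with €50.00/mo: n₂ = −ln(1 − r₁·B/P)/ln(1+r₁) ≈ 15.83 → 16 more payments.
Total paid = 27·€50.00 + €41.78 = €1,391.78; interest = €1,391.78 − €1,280.00 = €111.78.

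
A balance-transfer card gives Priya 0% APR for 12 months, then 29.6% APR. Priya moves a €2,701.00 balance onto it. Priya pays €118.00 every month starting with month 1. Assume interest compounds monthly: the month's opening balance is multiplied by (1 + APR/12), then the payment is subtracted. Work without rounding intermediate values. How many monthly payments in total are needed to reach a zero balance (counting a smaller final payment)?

25 payments

Promo months 1–12 at r₀ = 0%/12 = 0; months 13+ at r₁ = 29.6%/12 = 0.0246667.
After month 12 (no interest yet): B = €2,701.00 − 12·€118.00 = €1,285.00.
Then at r₁ with €118.00/mo: n₂ = −ln(1 − r₁·B/P)/ln(1+r₁) ≈ 12.84 → 13 more payments.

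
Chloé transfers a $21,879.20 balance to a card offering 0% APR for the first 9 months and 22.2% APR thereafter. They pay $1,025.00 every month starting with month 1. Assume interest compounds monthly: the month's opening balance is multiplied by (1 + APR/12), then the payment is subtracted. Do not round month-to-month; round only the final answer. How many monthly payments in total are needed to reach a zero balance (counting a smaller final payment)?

24 months

Promo months 1–9 at r₀ = 0%/12 = 0; months 10+ at r₁ = 22.2%/12 = 0.0185.
After month 9 (no interest yet): B = $21,879.20 − 9·$1,025.00 = $12,654.20.
Then at r₁ with $1,025.00/mo: n₂ = −ln(1 − r₁·B/P)/ln(1+r₁) ≈ 14.14 → 15 more payments.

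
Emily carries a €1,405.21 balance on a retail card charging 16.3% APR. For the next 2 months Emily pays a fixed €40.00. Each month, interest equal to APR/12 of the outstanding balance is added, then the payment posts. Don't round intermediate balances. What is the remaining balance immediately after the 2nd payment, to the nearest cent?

€1,363.10

Monthly rate r = 16.3%/12 = 1.35833% = 0.0135833.
Each month: B ← B·(1+r) − €40.00.
Month 1: interest €19.09; balance after payment €1,384.30.
Month 2: interest €18.80; balance after payment €1,363.10.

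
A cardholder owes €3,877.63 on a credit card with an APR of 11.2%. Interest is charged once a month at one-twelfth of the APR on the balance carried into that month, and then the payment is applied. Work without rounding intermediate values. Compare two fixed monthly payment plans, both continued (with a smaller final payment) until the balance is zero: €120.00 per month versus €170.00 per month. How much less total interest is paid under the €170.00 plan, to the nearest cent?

Monthly rate r = 11.2%/12 = 0.933333% = 0.00933333.
At €120.00/mo: n = ⌈−ln(1 − rB₀/P)/ln(1+r)⌉ = 39 payments (last €76.75); total interest = total paid − €3,877.63 = €759.12.
At €170.00/mo: 26 payments (last €130.71); total interest €503.08.
Interest saved = €759.12 − €503.08 = €256.04.

€256.04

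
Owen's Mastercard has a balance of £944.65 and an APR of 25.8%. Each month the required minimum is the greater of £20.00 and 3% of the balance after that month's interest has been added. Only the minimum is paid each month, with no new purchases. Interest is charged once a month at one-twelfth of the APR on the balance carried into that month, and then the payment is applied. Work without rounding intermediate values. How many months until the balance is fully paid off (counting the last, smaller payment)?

Monthly rate r = 25.8%/12 = 2.15% = 0.0215.
While 3% of the post-interest balance exceeds £20.00, each month B ← (B·(1+r))·(1 − 0.03), i.e. B shrinks by the factor (1+r)·0.97 = 0.99086.
This holds for months 1–41. Entering month 42 the balance is £648.16; 3% of the post-interest balance is now below £20.00, so the flat £20.00 minimum applies from here.
From month 42 a fixed £20.00 at rate r clears £648.16 in 57 more payments. Total: 41 + 57 = 98 months.

98 months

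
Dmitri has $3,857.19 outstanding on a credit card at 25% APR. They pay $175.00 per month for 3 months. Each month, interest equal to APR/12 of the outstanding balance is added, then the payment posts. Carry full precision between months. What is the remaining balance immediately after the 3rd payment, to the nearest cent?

$3,567.31

Monthly rate r = 25%/12 = 2.08333% = 0.0208333.
Each month: B ← B·(1+r) − $175.00.
Month 1: interest $80.36; balance after payment $3,762.55.
Month 2: interest $78.39; balance after payment $3,665.93.
Month 3: interest $76.37; balance after payment $3,567.31.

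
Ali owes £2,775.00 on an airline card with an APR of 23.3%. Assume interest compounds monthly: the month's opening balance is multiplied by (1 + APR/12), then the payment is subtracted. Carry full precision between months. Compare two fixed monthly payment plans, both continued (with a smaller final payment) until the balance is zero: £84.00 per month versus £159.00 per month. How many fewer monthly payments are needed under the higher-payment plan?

Monthly rate r = 23.3%/12 = 1.94167% = 0.0194167.
At £84.00/mo: n = ⌈−ln(1 − rB₀/P)/ln(1+r)⌉ = 54 payments (last £28.35); total interest = total paid − £2,775.00 = £1,705.35.
At £159.00/mo: 22 payments (last £82.83); total interest £646.83.
Payments saved = 54 − 22 = 32.

32 fewer payments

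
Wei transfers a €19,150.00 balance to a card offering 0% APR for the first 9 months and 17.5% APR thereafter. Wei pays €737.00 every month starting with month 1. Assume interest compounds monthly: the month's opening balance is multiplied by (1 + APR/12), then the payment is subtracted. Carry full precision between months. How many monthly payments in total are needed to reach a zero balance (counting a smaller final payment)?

Promo months 1–9 at r₀ = 0%/12 = 0; months 10+ at r₁ = 17.5%/12 = 0.0145833.
After month 9 (no interest yet): B = €19,150.00 − 9·€737.00 = €12,517.00.
Then at r₁ with €737.00/mo: n₂ = −ln(1 − r₁·B/P)/ln(1+r₁) ≈ 19.66 → 20 more payments.

29 months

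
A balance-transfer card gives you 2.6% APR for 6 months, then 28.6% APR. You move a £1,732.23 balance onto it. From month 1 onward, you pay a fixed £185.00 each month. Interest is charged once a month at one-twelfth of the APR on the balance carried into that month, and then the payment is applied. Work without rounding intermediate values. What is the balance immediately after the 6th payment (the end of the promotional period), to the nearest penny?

£638.84

Promo months 1–6 at r₀ = 2.6%/12 = 0.00216667; months 7+ at r₁ = 28.6%/12 = 0.0238333.
After month 6: iterate B ← B·(1+r₀) − £185.00 for 6 months → £638.84.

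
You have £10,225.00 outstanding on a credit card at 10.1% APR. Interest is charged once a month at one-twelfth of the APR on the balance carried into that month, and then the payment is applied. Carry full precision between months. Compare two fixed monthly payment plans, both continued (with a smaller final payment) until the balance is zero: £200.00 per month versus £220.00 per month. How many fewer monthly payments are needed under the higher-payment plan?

Monthly rate r = 10.1%/12 = 0.841667% = 0.00841667.
At £200.00/mo: n = ⌈−ln(1 − rB₀/P)/ln(1+r)⌉ = 68 payments (last £26.16); total interest = total paid − £10,225.00 = £3,201.16.
At £220.00/mo: 60 payments (last £45.65); total interest £2,800.65.
Payments saved = 68 − 60 = 8.

8 fewer payments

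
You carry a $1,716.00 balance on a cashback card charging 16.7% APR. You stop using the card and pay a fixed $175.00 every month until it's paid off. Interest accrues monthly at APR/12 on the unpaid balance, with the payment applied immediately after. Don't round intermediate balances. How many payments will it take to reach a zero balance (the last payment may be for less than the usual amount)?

11 payments

Monthly rate r = 16.7%/12 = 1.39167% = 0.0139167.
Recurrence: B ← B·(1+r) − $175.00.
Month 1: interest $23.88; balance after payment $1,564.88.
Month 2: interest $21.78; balance after payment $1,411.66.
Closed form: n = −ln(1 − rB₀/P)/ln(1+r) = −ln(0.86354)/ln(1.01392) ≈ 10.616, so the balance reaches zero during payment 11.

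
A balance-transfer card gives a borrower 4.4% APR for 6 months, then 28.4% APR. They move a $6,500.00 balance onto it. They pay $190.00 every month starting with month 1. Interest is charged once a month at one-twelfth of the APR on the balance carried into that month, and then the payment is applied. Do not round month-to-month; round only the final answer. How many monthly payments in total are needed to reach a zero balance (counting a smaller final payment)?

Promo months 1–6 at r₀ = 4.4%/12 = 0.00366667; months 7+ at r₁ = 28.4%/12 = 0.0236667.
After month 6: iterate B ← B·(1+r₀) − $190.00 for 6 months → $5,493.82.
Then at r₁ with $190.00/mo: n₂ = −ln(1 − r₁·B/P)/ln(1+r₁) ≈ 49.29 → 50 more payments.

56 months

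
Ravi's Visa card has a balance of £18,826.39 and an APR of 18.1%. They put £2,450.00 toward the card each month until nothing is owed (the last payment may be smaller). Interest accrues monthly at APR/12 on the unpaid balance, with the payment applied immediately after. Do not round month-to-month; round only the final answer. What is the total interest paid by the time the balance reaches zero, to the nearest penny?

Monthly rate r = 18.1%/12 = 1.50833% = 0.0150833.
Payoff takes n = ⌈−ln(1 − rB₀/P)/ln(1+r)⌉ = ⌈8.229⌉ = 9 payments; the last is £563.57.
Total paid = 8·£2,450.00 + £563.57 = £20,163.57.
Total interest = total paid − principal = £20,163.57 − £18,826.39 = £1,337.18.

£1,337.18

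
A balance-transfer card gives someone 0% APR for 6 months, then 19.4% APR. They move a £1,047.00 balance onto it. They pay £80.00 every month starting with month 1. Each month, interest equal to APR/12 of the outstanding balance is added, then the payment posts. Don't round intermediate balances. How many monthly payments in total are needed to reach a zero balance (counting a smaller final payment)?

14 payments

Promo months 1–6 at r₀ = 0%/12 = 0; months 7+ at r₁ = 19.4%/12 = 0.0161667.
After month 6 (no interest yet): B = £1,047.00 − 6·£80.00 = £567.00.
Then at r₁ with £80.00/mo: n₂ = −ln(1 − r₁·B/P)/ln(1+r₁) ≈ 7.59 → 8 more payments.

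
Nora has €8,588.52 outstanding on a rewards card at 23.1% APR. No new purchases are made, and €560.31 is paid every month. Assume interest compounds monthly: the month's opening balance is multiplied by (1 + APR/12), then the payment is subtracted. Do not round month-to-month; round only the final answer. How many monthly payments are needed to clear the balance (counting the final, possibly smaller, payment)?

19 payments

Monthly rate r = 23.1%/12 = 1.925% = 0.01925.
Recurrence: B ← B·(1+r) − €560.31.
Month 1: interest €165.33; balance after payment €8,193.54.
Month 2: interest €157.73; balance after payment €7,790.95.
Closed form: n = −ln(1 − rB₀/P)/ln(1+r) = −ln(0.70493)/ln(1.01925) ≈ 18.338, so the balance reaches zero during payment 19.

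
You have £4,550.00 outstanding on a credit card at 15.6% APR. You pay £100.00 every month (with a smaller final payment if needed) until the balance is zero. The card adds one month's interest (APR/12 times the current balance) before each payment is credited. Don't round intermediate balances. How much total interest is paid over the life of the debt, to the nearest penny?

£2,381.45

Monthly rate r = 15.6%/12 = 1.3% = 0.013.
Payoff takes n = ⌈−ln(1 − rB₀/P)/ln(1+r)⌉ = ⌈69.313⌉ = 70 payments; the last is £31.45.
Total paid = 69·£100.00 + £31.45 = £6,931.45.
Total interest = total paid − principal = £6,931.45 − £4,550.00 = £2,381.45.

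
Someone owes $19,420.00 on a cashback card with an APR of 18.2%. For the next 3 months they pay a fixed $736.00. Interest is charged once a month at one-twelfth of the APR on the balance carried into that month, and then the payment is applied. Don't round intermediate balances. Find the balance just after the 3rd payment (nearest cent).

Monthly rate r = 18.2%/12 = 1.51667% = 0.0151667.
Each month: B ← B·(1+r) − $736.00.
Month 1: interest $294.54; balance after payment $18,978.54.
Month 2: interest $287.84; balance after payment $18,530.38.
Month 3: interest $281.04; balance after payment $18,075.42.

$18,075.42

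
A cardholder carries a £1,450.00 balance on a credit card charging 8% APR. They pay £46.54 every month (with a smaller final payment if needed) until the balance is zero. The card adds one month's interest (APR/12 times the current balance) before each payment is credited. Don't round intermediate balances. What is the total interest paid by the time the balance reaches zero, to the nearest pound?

£181

Monthly rate r = 8%/12 = 0.666667% = 0.00666667.
Payoff takes n = ⌈−ln(1 − rB₀/P)/ln(1+r)⌉ = ⌈35.040⌉ = 36 payments; the last is £1.86.
Total paid = 35·£46.54 + £1.86 = £1,630.76.
Total interest = total paid − principal = £1,630.76 − £1,450.00 = £180.76.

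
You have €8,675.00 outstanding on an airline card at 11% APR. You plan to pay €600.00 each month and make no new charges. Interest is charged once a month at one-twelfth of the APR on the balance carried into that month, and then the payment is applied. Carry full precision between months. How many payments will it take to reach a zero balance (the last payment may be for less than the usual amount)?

Monthly rate r = 11%/12 = 0.916667% = 0.00916667.
Recurrence: B ← B·(1+r) − €600.00.
Month 1: interest €79.52; balance after payment €8,154.52.
Month 2: interest €74.75; balance after payment €7,629.27.
Closed form: n = −ln(1 − rB₀/P)/ln(1+r) = −ln(0.86747)/ln(1.00917) ≈ 15.582, so the balance reaches zero during payment 16.

16 payments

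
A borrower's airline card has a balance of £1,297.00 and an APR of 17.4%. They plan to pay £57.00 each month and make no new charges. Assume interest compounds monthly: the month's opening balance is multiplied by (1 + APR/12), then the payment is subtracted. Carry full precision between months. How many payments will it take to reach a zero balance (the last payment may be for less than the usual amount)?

Monthly rate r = 17.4%/12 = 1.45% = 0.0145.
Recurrence: B ← B·(1+r) − £57.00.
Month 1: interest £18.81; balance after payment £1,258.81.
Month 2: interest £18.25; balance after payment £1,220.06.
Closed form: n = −ln(1 − rB₀/P)/ln(1+r) = −ln(0.67006)/ln(1.0145) ≈ 27.813, so the balance reaches zero during payment 28.

28 payments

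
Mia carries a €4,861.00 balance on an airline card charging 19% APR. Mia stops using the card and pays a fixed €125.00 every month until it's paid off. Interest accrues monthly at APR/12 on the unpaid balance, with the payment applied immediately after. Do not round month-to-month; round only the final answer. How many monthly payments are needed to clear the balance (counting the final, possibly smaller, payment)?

Monthly rate r = 19%/12 = 1.58333% = 0.0158333.
Recurrence: B ← B·(1+r) − €125.00.
Month 1: interest €76.97; balance after payment €4,812.97.
Month 2: interest €76.21; balance after payment €4,764.17.
Closed form: n = −ln(1 − rB₀/P)/ln(1+r) = −ln(0.38427)/ln(1.01583) ≈ 60.881, so the balance reaches zero during payment 61.

61 months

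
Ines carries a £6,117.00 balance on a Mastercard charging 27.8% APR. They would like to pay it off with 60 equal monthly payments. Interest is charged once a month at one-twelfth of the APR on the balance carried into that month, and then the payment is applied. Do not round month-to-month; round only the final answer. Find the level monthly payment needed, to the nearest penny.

Monthly rate r = 27.8%/12 = 2.31667% = 0.0231667.
Level-payment amortization: P = B₀·r / (1 − (1+r)^(−n)) = 6117.00·0.0231667 / (1 − 1.02317^(−60)).
Denominator 1 − (1+r)^(−60) = 0.746943778.
P = 141.711 / 0.746943778 ≈ 189.72.

£189.72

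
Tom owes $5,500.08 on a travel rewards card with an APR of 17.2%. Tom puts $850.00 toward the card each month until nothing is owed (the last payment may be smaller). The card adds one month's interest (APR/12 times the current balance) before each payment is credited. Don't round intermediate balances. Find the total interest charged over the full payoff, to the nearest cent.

$314.10

Monthly rate r = 17.2%/12 = 1.43333% = 0.0143333.
Payoff takes n = ⌈−ln(1 − rB₀/P)/ln(1+r)⌉ = ⌈6.839⌉ = 7 payments; the last is $714.18.
Total paid = 6·$850.00 + $714.18 = $5,814.18.
Total interest = total paid − principal = $5,814.18 − $5,500.08 = $314.10.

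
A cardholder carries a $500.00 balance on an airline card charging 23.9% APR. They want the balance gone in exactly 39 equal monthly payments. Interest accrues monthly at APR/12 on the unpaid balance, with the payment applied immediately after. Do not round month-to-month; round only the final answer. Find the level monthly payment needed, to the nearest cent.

$18.56

Monthly rate r = 23.9%/12 = 1.99167% = 0.0199167.
Level-payment amortization: P = B₀·r / (1 − (1+r)^(−n)) = 500.00·0.0199167 / (1 − 1.01992^(−39)).
Denominator 1 − (1+r)^(−39) = 0.536577475.
P = 9.95833 / 0.536577475 ≈ 18.56.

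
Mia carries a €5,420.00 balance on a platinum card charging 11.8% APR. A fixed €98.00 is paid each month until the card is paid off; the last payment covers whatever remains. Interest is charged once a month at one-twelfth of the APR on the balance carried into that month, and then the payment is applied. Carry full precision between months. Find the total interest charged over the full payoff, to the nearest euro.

€2,441

Monthly rate r = 11.8%/12 = 0.983333% = 0.00983333.
Payoff takes n = ⌈−ln(1 − rB₀/P)/ln(1+r)⌉ = ⌈80.214⌉ = 81 payments; the last is €21.07.
Total paid = 80·€98.00 + €21.07 = €7,861.07.
Total interest = total paid − principal = €7,861.07 − €5,420.00 = €2,441.07.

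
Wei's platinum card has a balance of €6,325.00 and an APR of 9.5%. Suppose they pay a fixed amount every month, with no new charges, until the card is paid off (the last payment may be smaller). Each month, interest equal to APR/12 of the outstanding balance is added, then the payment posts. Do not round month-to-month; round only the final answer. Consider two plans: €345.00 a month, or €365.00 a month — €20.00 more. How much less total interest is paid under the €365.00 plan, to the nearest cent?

€30.73

Monthly rate r = 9.5%/12 = 0.791667% = 0.00791667.
At €345.00/mo: n = ⌈−ln(1 − rB₀/P)/ln(1+r)⌉ = 20 payments (last €306.04); total interest = total paid − €6,325.00 = €536.04.
At €365.00/mo: 19 payments (last €260.31); total interest €505.31.
Interest saved = €536.04 − €505.31 = €30.73.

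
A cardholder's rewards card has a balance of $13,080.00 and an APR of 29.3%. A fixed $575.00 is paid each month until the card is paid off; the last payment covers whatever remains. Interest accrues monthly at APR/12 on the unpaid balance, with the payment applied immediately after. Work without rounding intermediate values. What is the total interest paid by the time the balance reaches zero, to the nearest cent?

Monthly rate r = 29.3%/12 = 2.44167% = 0.0244167.
Payoff takes n = ⌈−ln(1 − rB₀/P)/ln(1+r)⌉ = ⌈33.604⌉ = 34 payments; the last is $348.91.
Total paid = 33·$575.00 + $348.91 = $19,323.91.
Total interest = total paid − principal = $19,323.91 − $13,080.00 = $6,243.91.

$6,243.91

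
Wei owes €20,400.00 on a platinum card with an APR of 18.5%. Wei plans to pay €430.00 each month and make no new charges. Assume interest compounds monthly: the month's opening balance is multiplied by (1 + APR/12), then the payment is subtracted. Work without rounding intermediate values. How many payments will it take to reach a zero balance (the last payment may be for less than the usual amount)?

Monthly rate r = 18.5%/12 = 1.54167% = 0.0154167.
Recurrence: B ← B·(1+r) − €430.00.
Month 1: interest €314.50; balance after payment €20,284.50.
Month 2: interest €312.72; balance after payment €20,167.22.
Closed form: n = −ln(1 − rB₀/P)/ln(1+r) = −ln(0.2686)/ln(1.01542) ≈ 85.921, so the balance reaches zero during payment 86.

86 months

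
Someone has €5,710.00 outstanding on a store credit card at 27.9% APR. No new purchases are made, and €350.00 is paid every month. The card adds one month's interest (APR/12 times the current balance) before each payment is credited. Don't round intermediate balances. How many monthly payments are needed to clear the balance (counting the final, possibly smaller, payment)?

21 months

Monthly rate r = 27.9%/12 = 2.325% = 0.02325.
Recurrence: B ← B·(1+r) − €350.00.
Month 1: interest €132.76; balance after payment €5,492.76.
Month 2: interest €127.71; balance after payment €5,270.46.
Closed form: n = −ln(1 − rB₀/P)/ln(1+r) = −ln(0.62069)/ln(1.02325) ≈ 20.750, so the balance reaches zero during payment 21.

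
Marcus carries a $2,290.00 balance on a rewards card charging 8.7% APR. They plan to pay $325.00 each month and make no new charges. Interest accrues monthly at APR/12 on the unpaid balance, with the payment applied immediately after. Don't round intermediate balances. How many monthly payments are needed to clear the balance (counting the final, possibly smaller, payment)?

8 months

Monthly rate r = 8.7%/12 = 0.725% = 0.00725.
Recurrence: B ← B·(1+r) − $325.00.
Month 1: interest $16.60; balance after payment $1,981.60.
Month 2: interest $14.37; balance after payment $1,670.97.
Closed form: n = −ln(1 − rB₀/P)/ln(1+r) = −ln(0.94892)/ln(1.00725) ≈ 7.259, so the balance reaches zero during payment 8.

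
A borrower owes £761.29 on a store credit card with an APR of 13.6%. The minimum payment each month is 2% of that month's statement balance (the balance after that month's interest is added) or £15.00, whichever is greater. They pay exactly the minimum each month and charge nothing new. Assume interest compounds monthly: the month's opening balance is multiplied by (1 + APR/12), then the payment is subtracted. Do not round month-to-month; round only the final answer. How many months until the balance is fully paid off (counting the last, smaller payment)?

76 months

Monthly rate r = 13.6%/12 = 1.13333% = 0.0113333.
While 2% of the post-interest balance exceeds £15.00, each month B ← (B·(1+r))·(1 − 0.02), i.e. B shrinks by the factor (1+r)·0.98 = 0.99111.
This holds for months 1–3. Entering month 4 the balance is £741.16; 2% of the post-interest balance is now below £15.00, so the flat £15.00 minimum applies from here.
From month 4 a fixed £15.00 at rate r clears £741.16 in 73 more payments. Total: 3 + 73 = 76 months.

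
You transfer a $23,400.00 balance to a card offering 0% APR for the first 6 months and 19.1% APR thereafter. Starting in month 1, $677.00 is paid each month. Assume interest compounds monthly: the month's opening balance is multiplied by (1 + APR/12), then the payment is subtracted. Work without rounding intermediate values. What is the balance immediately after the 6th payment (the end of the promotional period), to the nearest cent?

$19,338.00

Promo months 1–6 at r₀ = 0%/12 = 0; months 7+ at r₁ = 19.1%/12 = 0.0159167.
After month 6 (no interest yet): B = $23,400.00 − 6·$677.00 = $19,338.00.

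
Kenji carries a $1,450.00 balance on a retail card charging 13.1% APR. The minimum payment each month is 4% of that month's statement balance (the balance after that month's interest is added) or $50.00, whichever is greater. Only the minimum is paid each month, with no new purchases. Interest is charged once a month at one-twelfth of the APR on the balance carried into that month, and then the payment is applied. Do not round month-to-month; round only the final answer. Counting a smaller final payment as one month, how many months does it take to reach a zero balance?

Monthly rate r = 13.1%/12 = 1.09167% = 0.0109167.
While 4% of the post-interest balance exceeds $50.00, each month B ← (B·(1+r))·(1 − 0.04), i.e. B shrinks by the factor (1+r)·0.96 = 0.97048.
This holds for months 1–6. Entering month 7 the balance is $1,211.40; 4% of the post-interest balance is now below $50.00, so the flat $50.00 minimum applies from here.
From month 7 a fixed $50.00 at rate r clears $1,211.40 in 29 more payments. Total: 6 + 29 = 35 months.

35 months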